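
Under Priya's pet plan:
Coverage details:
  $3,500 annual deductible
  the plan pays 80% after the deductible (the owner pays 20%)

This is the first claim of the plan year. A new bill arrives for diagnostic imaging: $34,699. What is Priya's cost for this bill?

$9,739.80

Nothing has been paid toward the $3,500 deductible, so the first $3,500 of this charge is applied there.
That leaves $34,699 − $3,500 = $31,199 for coinsurance.
20% of $31,199 = $6,239.80 falls to the owner.
That puts the owner's cost at $3,500 + $6,239.80 = $9,739.80.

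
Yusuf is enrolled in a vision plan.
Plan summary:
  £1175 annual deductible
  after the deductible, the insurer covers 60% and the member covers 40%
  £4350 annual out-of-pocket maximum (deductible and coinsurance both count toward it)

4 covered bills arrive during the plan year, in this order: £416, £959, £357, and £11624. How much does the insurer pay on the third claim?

Bill 1, £416: fully absorbed by the deductible. Member pays £416; OOP now £416. Insurer: £416 − £416 = £0.
Bill 2, £959: £759 finishes the deductible; £200 goes to coinsurance; 40% of £200 = £80. Member pays £839; OOP now £1255. Insurer: £959 − £839 = £120.
Bill 3, £357: 40% coinsurance on £357 = £142.80. Cost to member: £142.80. OOP to date £1397.80. Plan pays £357 − £142.80 = £214.20.

£214.20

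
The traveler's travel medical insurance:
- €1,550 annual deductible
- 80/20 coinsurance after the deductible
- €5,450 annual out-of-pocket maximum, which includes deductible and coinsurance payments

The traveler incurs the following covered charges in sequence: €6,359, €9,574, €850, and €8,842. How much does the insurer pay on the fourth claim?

Claim 1 — €6,359: €1,550 finishes the deductible; €4,809 goes to coinsurance; coinsurance €4,809 × 20% = €961.80. Cost to traveler: €2,511.80. OOP to date €2,511.80. Insurer: €6,359 − €2,511.80 = €3,847.20.
Claim 2 — €9,574: deductible already satisfied, so traveler's share is 20% × €9,574 = €1,914.80. Traveler owes €1,914.80 (running OOP €4,426.60). Insurer: €9,574 − €1,914.80 = €7,659.20.
Claim 3 — €850: deductible met; 20% of €850 = €170. Traveler owes €170 (running OOP €4,596.60). Insurer: €850 − €170 = €680.
Claim 4 — €8,842: deductible already satisfied, so traveler's share is 20% × €8,842 = €1,768.40. That would push OOP to €6,365, over the €5,450 cap, so traveler pays €5,450 − €4,596.60 = €853.40. Plan pays €8,842 − €853.40 = €7,988.60.

€7,988.60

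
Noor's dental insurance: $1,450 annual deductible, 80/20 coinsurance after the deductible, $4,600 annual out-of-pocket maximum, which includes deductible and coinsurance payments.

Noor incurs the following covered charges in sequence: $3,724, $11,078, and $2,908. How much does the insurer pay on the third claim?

#1 ($3,724): $1,450 finishes the deductible; $2,274 goes to coinsurance; patient's 20% is $454.80. Patient owes $1,904.80 (running OOP $1,904.80). Insurer: $3,724 − $1,904.80 = $1,819.20.
#2 ($11,078): 20% coinsurance on $11,078 = $2,215.60. Cost to patient: $2,215.60. OOP to date $4,120.40. Plan pays $11,078 − $2,215.60 = $8,862.40.
#3 ($2,908): deductible met; 20% of $2,908 = $581.60. Adding that to $4,120.40 gives $4,702, past the $4,600 cap; patient pays only $4,600 − $4,120.40 = $479.60. Insurer: $2,908 − $479.60 = $2,428.40.

$2,428.40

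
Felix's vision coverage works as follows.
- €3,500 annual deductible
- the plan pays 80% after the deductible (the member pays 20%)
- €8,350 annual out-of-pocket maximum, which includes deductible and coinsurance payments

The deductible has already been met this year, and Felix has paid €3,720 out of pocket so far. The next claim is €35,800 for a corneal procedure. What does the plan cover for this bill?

The deductible is already satisfied, so the full bill goes to coinsurance.
Member's 20% share of €35,800 is €7,160.
Adding €7,160 to the €3,720 already spent would give €10,880, which exceeds the €8,350 cap; the member pays just €8,350 − €3,720 = €4,630.
The plan picks up €35,800 − €4,630 = €31,170.

€31,170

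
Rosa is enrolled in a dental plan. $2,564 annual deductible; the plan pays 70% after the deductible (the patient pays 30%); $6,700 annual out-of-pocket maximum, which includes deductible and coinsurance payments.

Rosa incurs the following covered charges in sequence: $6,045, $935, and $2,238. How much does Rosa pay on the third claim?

Claim 1 — $6,045: deductible takes $2,564, $3,481 remains; coinsurance $3,481 × 30% = $1,044.30. Cost to patient: $3,608.30. OOP to date $3,608.30.
Claim 2 — $935: deductible met; 30% of $935 = $280.50. Cost to patient: $280.50. OOP to date $3,888.80.
Claim 3 — $2,238: 30% coinsurance on $2,238 = $671.40. Cost to patient: $671.40. OOP to date $4,560.20.

$671.40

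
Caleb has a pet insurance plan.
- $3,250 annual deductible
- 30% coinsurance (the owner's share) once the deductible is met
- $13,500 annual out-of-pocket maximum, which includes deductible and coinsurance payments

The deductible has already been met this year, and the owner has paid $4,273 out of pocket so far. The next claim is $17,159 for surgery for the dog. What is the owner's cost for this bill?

The deductible is already satisfied, so the full bill goes to coinsurance.
Owner's 30% share of $17,159 is $5,147.70.
Total out-of-pocket so far would be $4,273 + $5,147.70 = $9,420.70, below the $13,500 cap — no reduction.

$5,147.70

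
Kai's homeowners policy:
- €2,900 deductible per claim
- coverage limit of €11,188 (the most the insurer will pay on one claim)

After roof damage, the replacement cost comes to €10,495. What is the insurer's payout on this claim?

€7,595

After the deductible, €10,495 − €2,900 = €7,595 remains.
€7,595 is within the €11,188 limit, so the insurer pays €7,595.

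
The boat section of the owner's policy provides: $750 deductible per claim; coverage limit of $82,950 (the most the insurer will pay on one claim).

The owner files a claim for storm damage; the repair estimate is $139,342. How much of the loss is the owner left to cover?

$56,392

After the deductible, $139,342 − $750 = $138,592 remains.
The $82,950 per-incident cap binds; insurer pays $82,950.
Out of pocket: $139,342 − $82,950 = $56,392.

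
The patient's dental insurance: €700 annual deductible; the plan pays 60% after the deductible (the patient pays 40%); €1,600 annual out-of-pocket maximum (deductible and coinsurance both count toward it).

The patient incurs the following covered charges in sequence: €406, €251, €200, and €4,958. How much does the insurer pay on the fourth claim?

€4,120.80

#1 (€406): fully absorbed by the deductible. Patient pays €406; OOP now €406. Insurer: €406 − €406 = €0.
#2 (€251): fully absorbed by the deductible. Patient owes €251 (running OOP €657). Plan pays €251 − €251 = €0.
#3 (€200): deductible takes €43, €157 remains; patient's 40% is €62.80. Cost to patient: €105.80. OOP to date €762.80. Plan pays €200 − €105.80 = €94.20.
#4 (€4,958): deductible met; 40% of €4,958 = €1,983.20. That would push OOP to €2,746, over the €1,600 cap, so patient pays €1,600 − €762.80 = €837.20. Plan pays €4,958 − €837.20 = €4,120.80.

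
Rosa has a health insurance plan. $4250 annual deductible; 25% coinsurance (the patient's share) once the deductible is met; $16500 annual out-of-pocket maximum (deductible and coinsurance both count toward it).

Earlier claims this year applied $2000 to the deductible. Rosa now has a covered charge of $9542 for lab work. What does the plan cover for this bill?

$5469

$2000 of the $4250 deductible is already met, leaving $2250.
The remaining $7292 (= $9542 − $2250) moves to coinsurance.
25% of $7292 = $1823 falls to the patient.
So the patient owes $2250 + $1823 = $4073 before any cap.
Year-to-date out-of-pocket becomes $2000 + $4073 = $6073, still under the $16500 maximum, so no cap applies.
The insurer covers the remainder: $9542 − $4073 = $5469.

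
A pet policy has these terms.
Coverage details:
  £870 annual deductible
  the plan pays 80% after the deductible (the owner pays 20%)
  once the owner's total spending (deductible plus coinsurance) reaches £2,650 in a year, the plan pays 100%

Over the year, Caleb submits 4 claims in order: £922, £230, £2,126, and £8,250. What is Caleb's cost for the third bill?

£425.20

#1 (£922): £870 to deductible, leaving £52; 20% of £52 = £10.40. Owner owes £880.40 (running OOP £880.40).
#2 (£230): 20% coinsurance on £230 = £46. Cost to owner: £46. OOP to date £926.40.
#3 (£2,126): deductible met; 20% of £2,126 = £425.20. Owner owes £425.20 (running OOP £1,351.60).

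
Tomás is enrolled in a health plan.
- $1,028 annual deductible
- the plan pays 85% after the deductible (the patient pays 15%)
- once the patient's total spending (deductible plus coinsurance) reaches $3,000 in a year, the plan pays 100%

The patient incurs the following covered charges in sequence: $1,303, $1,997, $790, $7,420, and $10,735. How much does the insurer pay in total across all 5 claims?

Claim 1 — $1,303: deductible takes $1,028, $275 remains; 15% of $275 = $41.25. Patient pays $1,069.25; OOP now $1,069.25. Insurer: $1,303 − $1,069.25 = $233.75.
Claim 2 — $1,997: deductible met; 15% of $1,997 = $299.55. Patient owes $299.55 (running OOP $1,368.80). Plan pays $1,997 − $299.55 = $1,697.45.
Claim 3 — $790: 15% coinsurance on $790 = $118.50. Cost to patient: $118.50. OOP to date $1,487.30. Plan pays $790 − $118.50 = $671.50.
Claim 4 — $7,420: deductible already satisfied, so patient's share is 15% × $7,420 = $1,113. Cost to patient: $1,113. OOP to date $2,600.30. Plan pays $7,420 − $1,113 = $6,307.
Claim 5 — $10,735: 15% coinsurance on $10,735 = $1,610.25. That would push OOP to $4,210.55, over the $3,000 cap, so patient pays $3,000 − $2,600.30 = $399.70. Plan pays $10,735 − $399.70 = $10,335.30.
Insurer total = bills − patient's total = $22,245 − $3,000 = $19,245.

$19,245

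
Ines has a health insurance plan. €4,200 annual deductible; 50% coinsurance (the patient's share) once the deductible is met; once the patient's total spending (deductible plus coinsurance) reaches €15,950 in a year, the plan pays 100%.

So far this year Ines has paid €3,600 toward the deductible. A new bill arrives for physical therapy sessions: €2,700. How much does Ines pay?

Deductible still to meet: €4,200 − €3,600 = €600.
After the €600 deductible portion, €2,700 − €600 = €2,100 is subject to coinsurance.
Patient's 50% share of €2,100 is €1,050.
So the patient owes €600 + €1,050 = €1,650 before any cap.
Cumulative spending €3,600 + €1,650 = €5,250 stays under the €15,950 maximum.

€1,650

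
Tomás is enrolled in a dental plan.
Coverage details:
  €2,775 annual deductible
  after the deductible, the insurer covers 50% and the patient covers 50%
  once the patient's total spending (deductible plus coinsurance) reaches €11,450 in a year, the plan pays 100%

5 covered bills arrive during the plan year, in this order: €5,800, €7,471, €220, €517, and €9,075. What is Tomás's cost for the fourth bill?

Claim 1 — €5,800: €2,775 to deductible, leaving €3,025; 50% of €3,025 = €1,512.50. Patient pays €4,287.50; OOP now €4,287.50.
Claim 2 — €7,471: deductible already satisfied, so patient's share is 50% × €7,471 = €3,735.50. Patient pays €3,735.50; OOP now €8,023.
Claim 3 — €220: deductible already satisfied, so patient's share is 50% × €220 = €110. Patient owes €110 (running OOP €8,133).
Claim 4 — €517: deductible met; 50% of €517 = €258.50. Cost to patient: €258.50. OOP to date €8,391.50.

€258.50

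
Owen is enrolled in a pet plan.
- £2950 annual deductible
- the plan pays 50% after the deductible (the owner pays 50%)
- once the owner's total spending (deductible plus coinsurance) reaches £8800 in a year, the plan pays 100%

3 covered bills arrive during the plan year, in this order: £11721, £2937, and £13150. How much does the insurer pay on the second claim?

£1472.50

#1 (£11721): deductible takes £2950, £8771 remains; 50% of £8771 = £4385.50. Cost to owner: £7335.50. OOP to date £7335.50. Insurer: £11721 − £7335.50 = £4385.50.
#2 (£2937): deductible already satisfied, so owner's share is 50% × £2937 = £1468.50. OOP would hit £8804 > £8800, so the cap limits the owner to £8800 − £7335.50 = £1464.50. Insurer: £2937 − £1464.50 = £1472.50.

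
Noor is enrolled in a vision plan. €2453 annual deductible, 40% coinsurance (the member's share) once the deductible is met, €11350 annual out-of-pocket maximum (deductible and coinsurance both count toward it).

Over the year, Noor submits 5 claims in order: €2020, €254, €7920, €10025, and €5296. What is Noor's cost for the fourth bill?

Claim 1 (€2020): fully absorbed by the deductible. Member owes €2020 (running OOP €2020).
Claim 2 (€254): entire amount goes to the deductible. Member pays €254; OOP now €2274.
Claim 3 (€7920): €179 to deductible, leaving €7741; coinsurance €7741 × 40% = €3096.40. Member pays €3275.40; OOP now €5549.40.
Claim 4 (€10025): deductible met; 40% of €10025 = €4010. Member owes €4010 (running OOP €9559.40).

€4010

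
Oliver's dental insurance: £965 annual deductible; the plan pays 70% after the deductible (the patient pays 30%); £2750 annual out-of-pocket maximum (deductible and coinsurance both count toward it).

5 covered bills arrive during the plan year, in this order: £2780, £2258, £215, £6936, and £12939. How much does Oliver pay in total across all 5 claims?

£2750

#1 (£2780): deductible takes £965, £1815 remains; coinsurance £1815 × 30% = £544.50. Patient pays £1509.50; OOP now £1509.50.
#2 (£2258): deductible met; 30% of £2258 = £677.40. Patient owes £677.40 (running OOP £2186.90).
#3 (£215): deductible met; 30% of £215 = £64.50. Cost to patient: £64.50. OOP to date £2251.40.
#4 (£6936): deductible met; 30% of £6936 = £2080.80. Adding that to £2251.40 gives £4332.20, past the £2750 cap; patient pays only £2750 − £2251.40 = £498.60.
#5 (£12939): deductible already satisfied, so patient's share is 30% × £12939 = £3881.70. That would push OOP to £6631.70, over the £2750 cap, so patient pays £2750 − £2750 = £0.
Summing the patient's payments: £1509.50 + £677.40 + £64.50 + £498.60 + £0 = £2750.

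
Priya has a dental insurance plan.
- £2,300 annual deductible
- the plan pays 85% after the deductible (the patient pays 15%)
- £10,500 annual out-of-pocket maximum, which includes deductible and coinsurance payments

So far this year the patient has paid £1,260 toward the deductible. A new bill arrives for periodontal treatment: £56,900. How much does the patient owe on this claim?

Remaining deductible: £2,300 − £1,260 = £1,040.
The remaining £55,860 (= £56,900 − £1,040) moves to coinsurance.
Patient's 15% share of £55,860 is £8,379.
That puts the patient's cost at £1,040 + £8,379 = £9,419 before any cap.
Year-to-date out-of-pocket would reach £1,260 + £9,419 = £10,679, above the £10,500 maximum, so the patient pays only £10,500 − £1,260 = £9,240.

£9,240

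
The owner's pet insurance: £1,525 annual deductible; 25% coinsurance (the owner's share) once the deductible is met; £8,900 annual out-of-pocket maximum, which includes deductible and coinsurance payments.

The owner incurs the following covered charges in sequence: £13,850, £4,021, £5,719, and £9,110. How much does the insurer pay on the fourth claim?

Claim 1 (£13,850): £1,525 to deductible, leaving £12,325; 25% of £12,325 = £3,081.25. Owner pays £4,606.25; OOP now £4,606.25. Insurer: £13,850 − £4,606.25 = £9,243.75.
Claim 2 (£4,021): deductible met; 25% of £4,021 = £1,005.25. Cost to owner: £1,005.25. OOP to date £5,611.50. Insurer: £4,021 − £1,005.25 = £3,015.75.
Claim 3 (£5,719): deductible met; 25% of £5,719 = £1,429.75. Cost to owner: £1,429.75. OOP to date £7,041.25. Plan pays £5,719 − £1,429.75 = £4,289.25.
Claim 4 (£9,110): deductible already satisfied, so owner's share is 25% × £9,110 = £2,277.50. Adding that to £7,041.25 gives £9,318.75, past the £8,900 cap; owner pays only £8,900 − £7,041.25 = £1,858.75. Plan pays £9,110 − £1,858.75 = £7,251.25.

£7,251.25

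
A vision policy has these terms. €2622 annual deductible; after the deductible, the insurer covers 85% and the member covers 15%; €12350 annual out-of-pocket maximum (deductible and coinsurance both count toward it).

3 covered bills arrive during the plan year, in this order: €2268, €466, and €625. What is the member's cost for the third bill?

€93.75

Bill 1, €2268: fully absorbed by the deductible. Cost to member: €2268. OOP to date €2268.
Bill 2, €466: deductible takes €354, €112 remains; coinsurance €112 × 15% = €16.80. Member owes €370.80 (running OOP €2638.80).
Bill 3, €625: 15% coinsurance on €625 = €93.75. Cost to member: €93.75. OOP to date €2732.55.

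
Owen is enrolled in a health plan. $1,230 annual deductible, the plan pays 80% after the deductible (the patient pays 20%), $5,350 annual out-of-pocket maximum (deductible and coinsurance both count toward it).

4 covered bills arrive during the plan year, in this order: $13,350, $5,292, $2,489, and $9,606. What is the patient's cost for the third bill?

$497.80

Claim 1 ($13,350): $1,230 to deductible, leaving $12,120; patient's 20% is $2,424. Cost to patient: $3,654. OOP to date $3,654.
Claim 2 ($5,292): deductible already satisfied, so patient's share is 20% × $5,292 = $1,058.40. Patient owes $1,058.40 (running OOP $4,712.40).
Claim 3 ($2,489): deductible met; 20% of $2,489 = $497.80. Patient pays $497.80; OOP now $5,210.20.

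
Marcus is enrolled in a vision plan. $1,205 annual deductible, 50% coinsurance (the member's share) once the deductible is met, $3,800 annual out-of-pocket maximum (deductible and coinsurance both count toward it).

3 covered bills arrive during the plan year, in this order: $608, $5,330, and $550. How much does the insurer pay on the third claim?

$321.50

Claim 1 ($608): entire amount goes to the deductible. Member pays $608; OOP now $608. Insurer: $608 − $608 = $0.
Claim 2 ($5,330): $597 to deductible, leaving $4,733; coinsurance $4,733 × 50% = $2,366.50. Member owes $2,963.50 (running OOP $3,571.50). Plan pays $5,330 − $2,963.50 = $2,366.50.
Claim 3 ($550): 50% coinsurance on $550 = $275. OOP would hit $3,846.50 > $3,800, so the cap limits the member to $3,800 − $3,571.50 = $228.50. Plan pays $550 − $228.50 = $321.50.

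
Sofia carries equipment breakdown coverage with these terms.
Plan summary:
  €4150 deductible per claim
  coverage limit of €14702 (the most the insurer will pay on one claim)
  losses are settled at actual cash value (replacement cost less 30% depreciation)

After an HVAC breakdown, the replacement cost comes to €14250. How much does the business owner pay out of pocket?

€8425

Actual cash value after 30% depreciation: €14250 × 70% = €9975.
After the deductible, €9975 − €4150 = €5825 remains.
That's under the €14702 cap, so the insurer reimburses the full €5825.
Out of pocket: €14250 − €5825 = €8425.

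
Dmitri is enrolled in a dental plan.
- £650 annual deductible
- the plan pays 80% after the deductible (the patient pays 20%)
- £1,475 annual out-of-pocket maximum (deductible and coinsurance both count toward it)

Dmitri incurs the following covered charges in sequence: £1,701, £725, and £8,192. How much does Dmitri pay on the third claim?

£469.80

Claim 1 (£1,701): deductible takes £650, £1,051 remains; coinsurance £1,051 × 20% = £210.20. Patient pays £860.20; OOP now £860.20.
Claim 2 (£725): deductible met; 20% of £725 = £145. Cost to patient: £145. OOP to date £1,005.20.
Claim 3 (£8,192): deductible already satisfied, so patient's share is 20% × £8,192 = £1,638.40. OOP would hit £2,643.60 > £1,475, so the cap limits the patient to £1,475 − £1,005.20 = £469.80.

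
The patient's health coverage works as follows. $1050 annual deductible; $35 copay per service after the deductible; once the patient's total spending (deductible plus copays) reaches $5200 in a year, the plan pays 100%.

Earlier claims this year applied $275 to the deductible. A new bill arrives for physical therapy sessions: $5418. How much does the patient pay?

Deductible still to meet: $1050 − $275 = $775.
The remaining $4643 (= $5418 − $775) moves to the copay.
Copay on this service: $35.
Patient responsibility before any cap: $775 + $35 = $810.
Cumulative spending $275 + $810 = $1085 stays under the $5200 maximum.

$810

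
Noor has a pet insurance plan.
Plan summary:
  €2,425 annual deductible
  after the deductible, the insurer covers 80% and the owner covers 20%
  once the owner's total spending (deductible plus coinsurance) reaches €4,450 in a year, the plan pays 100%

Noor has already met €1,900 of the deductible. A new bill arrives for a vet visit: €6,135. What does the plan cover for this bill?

Deductible still to meet: €2,425 − €1,900 = €525.
The remaining €5,610 (= €6,135 − €525) moves to coinsurance.
Coinsurance: €5,610 × 20% = €1,122.
So the owner owes €525 + €1,122 = €1,647 before any cap.
Total out-of-pocket so far would be €1,900 + €1,647 = €3,547, below the €4,450 cap — no reduction.
Insurer pays the balance: €6,135 − €1,647 = €4,488.

€4,488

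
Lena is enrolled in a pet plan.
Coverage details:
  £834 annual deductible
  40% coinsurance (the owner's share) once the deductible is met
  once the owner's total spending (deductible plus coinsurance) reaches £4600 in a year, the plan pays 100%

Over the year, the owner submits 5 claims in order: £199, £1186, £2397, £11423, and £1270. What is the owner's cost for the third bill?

£958.80

Claim 1 (£199): all of it applies to the deductible. Cost to owner: £199. OOP to date £199.
Claim 2 (£1186): £635 finishes the deductible; £551 goes to coinsurance; 40% of £551 = £220.40. Owner owes £855.40 (running OOP £1054.40).
Claim 3 (£2397): deductible already satisfied, so owner's share is 40% × £2397 = £958.80. Cost to owner: £958.80. OOP to date £2013.20.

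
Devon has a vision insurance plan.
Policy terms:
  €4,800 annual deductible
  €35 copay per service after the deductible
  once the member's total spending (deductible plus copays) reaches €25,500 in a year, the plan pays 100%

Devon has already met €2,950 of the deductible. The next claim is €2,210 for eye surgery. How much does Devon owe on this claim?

€1,885

Deductible still to meet: €4,800 − €2,950 = €1,850.
That leaves €2,210 − €1,850 = €360 for the copay.
Copay on this service: €35.
So the member owes €1,850 + €35 = €1,885 before any cap.
Year-to-date out-of-pocket becomes €2,950 + €1,885 = €4,835, still under the €25,500 maximum, so no cap applies.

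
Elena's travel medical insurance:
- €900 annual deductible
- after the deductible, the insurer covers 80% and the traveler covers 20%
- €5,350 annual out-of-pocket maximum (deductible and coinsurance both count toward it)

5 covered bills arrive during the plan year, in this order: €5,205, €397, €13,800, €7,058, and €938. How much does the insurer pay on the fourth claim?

€6,308.40

#1 (€5,205): deductible takes €900, €4,305 remains; coinsurance €4,305 × 20% = €861. Cost to traveler: €1,761. OOP to date €1,761. Insurer: €5,205 − €1,761 = €3,444.
#2 (€397): deductible already satisfied, so traveler's share is 20% × €397 = €79.40. Traveler owes €79.40 (running OOP €1,840.40). Plan pays €397 − €79.40 = €317.60.
#3 (€13,800): deductible met; 20% of €13,800 = €2,760. Traveler pays €2,760; OOP now €4,600.40. Insurer: €13,800 − €2,760 = €11,040.
#4 (€7,058): deductible already satisfied, so traveler's share is 20% × €7,058 = €1,411.60. OOP would hit €6,012 > €5,350, so the cap limits the traveler to €5,350 − €4,600.40 = €749.60. Insurer: €7,058 − €749.60 = €6,308.40.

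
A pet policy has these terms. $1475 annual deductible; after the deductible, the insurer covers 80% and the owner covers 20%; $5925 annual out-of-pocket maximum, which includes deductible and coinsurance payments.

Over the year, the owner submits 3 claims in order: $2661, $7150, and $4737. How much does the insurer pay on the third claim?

Claim 1 — $2661: $1475 to deductible, leaving $1186; 20% of $1186 = $237.20. Cost to owner: $1712.20. OOP to date $1712.20. Insurer: $2661 − $1712.20 = $948.80.
Claim 2 — $7150: deductible already satisfied, so owner's share is 20% × $7150 = $1430. Owner owes $1430 (running OOP $3142.20). Plan pays $7150 − $1430 = $5720.
Claim 3 — $4737: 20% coinsurance on $4737 = $947.40. Cost to owner: $947.40. OOP to date $4089.60. Plan pays $4737 − $947.40 = $3789.60.

$3789.60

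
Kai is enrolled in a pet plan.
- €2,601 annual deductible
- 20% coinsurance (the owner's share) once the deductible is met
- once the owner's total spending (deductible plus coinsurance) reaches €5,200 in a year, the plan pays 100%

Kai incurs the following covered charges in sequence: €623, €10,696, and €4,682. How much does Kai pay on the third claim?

Claim 1 — €623: fully absorbed by the deductible. Owner owes €623 (running OOP €623).
Claim 2 — €10,696: €1,978 finishes the deductible; €8,718 goes to coinsurance; 20% of €8,718 = €1,743.60. Owner owes €3,721.60 (running OOP €4,344.60).
Claim 3 — €4,682: 20% coinsurance on €4,682 = €936.40. Adding that to €4,344.60 gives €5,281, past the €5,200 cap; owner pays only €5,200 − €4,344.60 = €855.40.

€855.40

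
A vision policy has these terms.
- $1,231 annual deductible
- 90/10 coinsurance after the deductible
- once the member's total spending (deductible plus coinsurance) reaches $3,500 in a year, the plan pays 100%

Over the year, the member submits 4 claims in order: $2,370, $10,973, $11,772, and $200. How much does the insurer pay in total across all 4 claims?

Bill 1, $2,370: deductible takes $1,231, $1,139 remains; 10% of $1,139 = $113.90. Member pays $1,344.90; OOP now $1,344.90. Plan pays $2,370 − $1,344.90 = $1,025.10.
Bill 2, $10,973: deductible met; 10% of $10,973 = $1,097.30. Member owes $1,097.30 (running OOP $2,442.20). Plan pays $10,973 − $1,097.30 = $9,875.70.
Bill 3, $11,772: deductible met; 10% of $11,772 = $1,177.20. Adding that to $2,442.20 gives $3,619.40, past the $3,500 cap; member pays only $3,500 − $2,442.20 = $1,057.80. Plan pays $11,772 − $1,057.80 = $10,714.20.
Bill 4, $200: deductible met; 10% of $200 = $20. Adding that to $3,500 gives $3,520, past the $3,500 cap; member pays only $3,500 − $3,500 = $0. Plan pays $200 − $0 = $200.
Insurer total: $1,025.10 + $9,875.70 + $10,714.20 + $200 = $21,815.

$21,815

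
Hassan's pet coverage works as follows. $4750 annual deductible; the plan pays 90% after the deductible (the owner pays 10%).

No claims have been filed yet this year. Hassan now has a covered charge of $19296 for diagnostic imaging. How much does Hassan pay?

$6204.60

The full $4750 deductible is still open; $4750 of this bill applies to it.
After the $4750 deductible portion, $19296 − $4750 = $14546 is subject to coinsurance.
10% of $14546 = $1454.60 falls to the owner.
That puts the owner's cost at $4750 + $1454.60 = $6204.60.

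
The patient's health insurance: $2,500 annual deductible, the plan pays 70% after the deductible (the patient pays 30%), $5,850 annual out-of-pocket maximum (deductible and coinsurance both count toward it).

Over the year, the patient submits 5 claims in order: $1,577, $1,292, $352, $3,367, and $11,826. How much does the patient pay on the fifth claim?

Claim 1 — $1,577: all of it applies to the deductible. Patient owes $1,577 (running OOP $1,577).
Claim 2 — $1,292: $923 to deductible, leaving $369; 30% of $369 = $110.70. Cost to patient: $1,033.70. OOP to date $2,610.70.
Claim 3 — $352: deductible already satisfied, so patient's share is 30% × $352 = $105.60. Cost to patient: $105.60. OOP to date $2,716.30.
Claim 4 — $3,367: deductible met; 30% of $3,367 = $1,010.10. Patient owes $1,010.10 (running OOP $3,726.40).
Claim 5 — $11,826: deductible met; 30% of $11,826 = $3,547.80. Adding that to $3,726.40 gives $7,274.20, past the $5,850 cap; patient pays only $5,850 − $3,726.40 = $2,123.60.

$2,123.60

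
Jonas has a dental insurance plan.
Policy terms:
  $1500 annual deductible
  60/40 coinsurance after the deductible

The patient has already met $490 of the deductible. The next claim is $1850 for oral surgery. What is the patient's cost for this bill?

$490 of the $1500 deductible is already met, leaving $1010.
That leaves $1850 − $1010 = $840 for coinsurance.
Coinsurance: $840 × 40% = $336.
Patient responsibility: $1010 + $336 = $1346.

$1346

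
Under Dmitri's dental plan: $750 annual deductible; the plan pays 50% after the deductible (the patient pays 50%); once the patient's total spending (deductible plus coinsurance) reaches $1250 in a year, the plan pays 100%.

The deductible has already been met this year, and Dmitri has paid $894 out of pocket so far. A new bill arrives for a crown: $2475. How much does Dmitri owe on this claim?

With the deductible met, the entire $2475 is subject to coinsurance.
50% of $2475 = $1237.50 falls to the patient.
Year-to-date out-of-pocket would reach $894 + $1237.50 = $2131.50, above the $1250 maximum, so the patient pays only $1250 − $894 = $356.

$356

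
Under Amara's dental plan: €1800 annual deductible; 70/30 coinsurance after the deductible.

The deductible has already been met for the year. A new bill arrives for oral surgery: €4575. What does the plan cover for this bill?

€3202.50

The deductible is already satisfied, so the full bill goes to coinsurance.
Patient's 30% share of €4575 is €1372.50.
The plan picks up €4575 − €1372.50 = €3202.50.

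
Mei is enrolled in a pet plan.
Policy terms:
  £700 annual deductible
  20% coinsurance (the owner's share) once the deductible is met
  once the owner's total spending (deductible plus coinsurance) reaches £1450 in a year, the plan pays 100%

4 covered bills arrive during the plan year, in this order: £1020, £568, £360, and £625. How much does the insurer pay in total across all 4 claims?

£1498.40

#1 (£1020): £700 to deductible, leaving £320; coinsurance £320 × 20% = £64. Owner pays £764; OOP now £764. Plan pays £1020 − £764 = £256.
#2 (£568): deductible met; 20% of £568 = £113.60. Cost to owner: £113.60. OOP to date £877.60. Plan pays £568 − £113.60 = £454.40.
#3 (£360): 20% coinsurance on £360 = £72. Owner pays £72; OOP now £949.60. Plan pays £360 − £72 = £288.
#4 (£625): deductible already satisfied, so owner's share is 20% × £625 = £125. Cost to owner: £125. OOP to date £1074.60. Plan pays £625 − £125 = £500.
Insurer total: £256 + £454.40 + £288 + £500 = £1498.40.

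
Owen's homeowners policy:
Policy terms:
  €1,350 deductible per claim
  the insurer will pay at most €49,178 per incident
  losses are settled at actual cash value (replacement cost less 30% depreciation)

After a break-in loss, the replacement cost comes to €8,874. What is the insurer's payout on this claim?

€4,861.80

Actual cash value after 30% depreciation: €8,874 × 70% = €6,211.80.
Less the €1,350 deductible: €6,211.80 − €1,350 = €4,861.80.
€4,861.80 is within the €49,178 limit, so the insurer pays €4,861.80.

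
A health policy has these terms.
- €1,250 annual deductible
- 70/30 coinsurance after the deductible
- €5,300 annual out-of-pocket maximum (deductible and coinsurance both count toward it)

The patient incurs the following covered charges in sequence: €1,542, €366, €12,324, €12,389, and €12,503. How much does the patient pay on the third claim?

#1 (€1,542): deductible takes €1,250, €292 remains; patient's 30% is €87.60. Patient owes €1,337.60 (running OOP €1,337.60).
#2 (€366): deductible already satisfied, so patient's share is 30% × €366 = €109.80. Patient pays €109.80; OOP now €1,447.40.
#3 (€12,324): deductible already satisfied, so patient's share is 30% × €12,324 = €3,697.20. Patient owes €3,697.20 (running OOP €5,144.60).

€3,697.20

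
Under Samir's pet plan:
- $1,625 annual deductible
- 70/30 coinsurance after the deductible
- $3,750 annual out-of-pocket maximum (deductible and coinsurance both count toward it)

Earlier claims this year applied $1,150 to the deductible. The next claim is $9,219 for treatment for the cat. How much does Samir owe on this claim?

$2,600

$1,150 of the $1,625 deductible is already met, leaving $475.
The remaining $8,744 (= $9,219 − $475) moves to coinsurance.
30% of $8,744 = $2,623.20 falls to the owner.
So the owner owes $475 + $2,623.20 = $3,098.20 before any cap.
That would bring total out-of-pocket to $4,248.20, past the $3,750 cap. The owner is capped at $3,750 − $1,150 = $2,600 on this claim.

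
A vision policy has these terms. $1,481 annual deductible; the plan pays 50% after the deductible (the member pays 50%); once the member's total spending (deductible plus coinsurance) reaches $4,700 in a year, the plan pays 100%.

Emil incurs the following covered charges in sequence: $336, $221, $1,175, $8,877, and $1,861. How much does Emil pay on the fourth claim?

$3,093.50

Claim 1 ($336): entire amount goes to the deductible. Member pays $336; OOP now $336.
Claim 2 ($221): entire amount goes to the deductible. Member owes $221 (running OOP $557).
Claim 3 ($1,175): $924 to deductible, leaving $251; member's 50% is $125.50. Member pays $1,049.50; OOP now $1,606.50.
Claim 4 ($8,877): deductible met; 50% of $8,877 = $4,438.50. Adding that to $1,606.50 gives $6,045, past the $4,700 cap; member pays only $4,700 − $1,606.50 = $3,093.50.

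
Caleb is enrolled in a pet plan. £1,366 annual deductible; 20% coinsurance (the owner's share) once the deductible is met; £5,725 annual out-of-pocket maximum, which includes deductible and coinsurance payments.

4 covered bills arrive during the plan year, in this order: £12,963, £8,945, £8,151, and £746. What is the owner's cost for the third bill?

£250.60

#1 (£12,963): £1,366 finishes the deductible; £11,597 goes to coinsurance; coinsurance £11,597 × 20% = £2,319.40. Owner pays £3,685.40; OOP now £3,685.40.
#2 (£8,945): deductible met; 20% of £8,945 = £1,789. Owner pays £1,789; OOP now £5,474.40.
#3 (£8,151): deductible already satisfied, so owner's share is 20% × £8,151 = £1,630.20. That would push OOP to £7,104.60, over the £5,725 cap, so owner pays £5,725 − £5,474.40 = £250.60.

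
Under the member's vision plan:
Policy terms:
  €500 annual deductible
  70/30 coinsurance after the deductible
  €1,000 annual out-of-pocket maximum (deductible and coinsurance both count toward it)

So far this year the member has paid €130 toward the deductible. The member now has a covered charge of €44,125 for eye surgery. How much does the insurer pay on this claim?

€43,255

Remaining deductible: €500 − €130 = €370.
That leaves €44,125 − €370 = €43,755 for coinsurance.
Coinsurance: €43,755 × 30% = €13,126.50.
So the member owes €370 + €13,126.50 = €13,496.50 before any cap.
That would bring total out-of-pocket to €13,626.50, past the €1,000 cap. The member is capped at €1,000 − €130 = €870 on this claim.
The plan picks up €44,125 − €870 = €43,255.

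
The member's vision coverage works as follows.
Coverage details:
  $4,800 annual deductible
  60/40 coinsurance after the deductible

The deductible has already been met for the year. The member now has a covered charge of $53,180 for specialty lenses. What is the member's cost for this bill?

The deductible is already satisfied, so the full bill goes to coinsurance.
Coinsurance: $53,180 × 40% = $21,272.

$21,272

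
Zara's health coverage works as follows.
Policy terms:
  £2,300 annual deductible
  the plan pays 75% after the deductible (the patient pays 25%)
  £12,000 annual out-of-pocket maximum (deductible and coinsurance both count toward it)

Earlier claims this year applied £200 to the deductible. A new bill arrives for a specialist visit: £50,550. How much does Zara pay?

£11,800

Remaining deductible: £2,300 − £200 = £2,100.
After the £2,100 deductible portion, £50,550 − £2,100 = £48,450 is subject to coinsurance.
Coinsurance: £48,450 × 25% = £12,112.50.
So the patient owes £2,100 + £12,112.50 = £14,212.50 before any cap.
That would bring total out-of-pocket to £14,412.50, past the £12,000 cap. The patient is capped at £12,000 − £200 = £11,800 on this claim.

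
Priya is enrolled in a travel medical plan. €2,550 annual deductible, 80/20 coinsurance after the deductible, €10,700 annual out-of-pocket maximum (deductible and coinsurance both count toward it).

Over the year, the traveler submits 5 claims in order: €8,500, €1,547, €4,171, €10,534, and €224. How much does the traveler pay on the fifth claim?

#1 (€8,500): €2,550 finishes the deductible; €5,950 goes to coinsurance; 20% of €5,950 = €1,190. Traveler pays €3,740; OOP now €3,740.
#2 (€1,547): deductible met; 20% of €1,547 = €309.40. Traveler owes €309.40 (running OOP €4,049.40).
#3 (€4,171): deductible met; 20% of €4,171 = €834.20. Cost to traveler: €834.20. OOP to date €4,883.60.
#4 (€10,534): 20% coinsurance on €10,534 = €2,106.80. Traveler pays €2,106.80; OOP now €6,990.40.
#5 (€224): deductible already satisfied, so traveler's share is 20% × €224 = €44.80. Traveler pays €44.80; OOP now €7,035.20.

€44.80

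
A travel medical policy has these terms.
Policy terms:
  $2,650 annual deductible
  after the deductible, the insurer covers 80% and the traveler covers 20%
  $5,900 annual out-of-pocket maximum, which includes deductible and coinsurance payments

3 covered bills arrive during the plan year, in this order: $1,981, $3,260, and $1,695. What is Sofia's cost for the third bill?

$339

#1 ($1,981): fully absorbed by the deductible. Cost to traveler: $1,981. OOP to date $1,981.
#2 ($3,260): $669 to deductible, leaving $2,591; traveler's 20% is $518.20. Traveler owes $1,187.20 (running OOP $3,168.20).
#3 ($1,695): 20% coinsurance on $1,695 = $339. Traveler owes $339 (running OOP $3,507.20).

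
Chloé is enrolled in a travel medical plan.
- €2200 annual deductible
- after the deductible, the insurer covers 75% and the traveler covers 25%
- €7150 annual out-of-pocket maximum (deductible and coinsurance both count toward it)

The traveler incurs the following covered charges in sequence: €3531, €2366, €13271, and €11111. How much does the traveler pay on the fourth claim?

Claim 1 — €3531: €2200 to deductible, leaving €1331; coinsurance €1331 × 25% = €332.75. Cost to traveler: €2532.75. OOP to date €2532.75.
Claim 2 — €2366: deductible met; 25% of €2366 = €591.50. Cost to traveler: €591.50. OOP to date €3124.25.
Claim 3 — €13271: deductible met; 25% of €13271 = €3317.75. Traveler owes €3317.75 (running OOP €6442).
Claim 4 — €11111: deductible met; 25% of €11111 = €2777.75. OOP would hit €9219.75 > €7150, so the cap limits the traveler to €7150 − €6442 = €708.

€708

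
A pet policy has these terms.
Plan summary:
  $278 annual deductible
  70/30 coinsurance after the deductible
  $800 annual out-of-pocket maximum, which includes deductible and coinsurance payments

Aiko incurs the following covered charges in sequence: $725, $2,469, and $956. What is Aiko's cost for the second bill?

Bill 1, $725: $278 to deductible, leaving $447; coinsurance $447 × 30% = $134.10. Owner owes $412.10 (running OOP $412.10).
Bill 2, $2,469: 30% coinsurance on $2,469 = $740.70. Adding that to $412.10 gives $1,152.80, past the $800 cap; owner pays only $800 − $412.10 = $387.90.

$387.90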